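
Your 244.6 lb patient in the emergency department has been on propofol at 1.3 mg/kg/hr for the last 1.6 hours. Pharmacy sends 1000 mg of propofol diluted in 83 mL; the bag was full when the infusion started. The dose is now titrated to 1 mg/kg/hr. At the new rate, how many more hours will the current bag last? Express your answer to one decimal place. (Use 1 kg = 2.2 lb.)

6.9 hours

Initial rate:
Weight = 244.6 lb ÷ 2.2 lb/kg = 111.1818 kg
Dose = 1.3 mg/kg/hr × 111.1818 kg = 144.5364 mg/hr
Concentration = 1000 mg ÷ 83 mL = 12.04819 mg/mL
Rate = 144.5364 mg/hr ÷ 12.04819 mg/mL = 11.99652 mL/hr
Volume infused so far = 11.99652 mL/hr × 1.6 hr = 19.19443 mL
Volume remaining = 83 − 19.19443 = 63.80557 mL
New rate:
Dose = 1 mg/kg/hr × 111.1818 kg = 111.1818 mg/hr
Rate = 111.1818 mg/hr ÷ 12.04819 mg/mL = 9.228091 mL/hr
Time remaining = 63.80557 mL ÷ 9.228091 mL/hr = 6.914276 hr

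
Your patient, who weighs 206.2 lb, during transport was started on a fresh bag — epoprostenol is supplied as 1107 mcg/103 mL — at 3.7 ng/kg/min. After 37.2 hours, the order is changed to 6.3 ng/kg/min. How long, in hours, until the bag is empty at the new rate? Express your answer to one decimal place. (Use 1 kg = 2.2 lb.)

9.4 hours

Initial rate:
Weight = 206.2 lb ÷ 2.2 lb/kg = 93.72727 kg
Dose = 3.7 ng/kg/min × 93.72727 kg = 346.7909 ng/min
346.7909 ng/min × 60 min/hr = 20807.45 ng/hr
Concentration = 1107 mcg ÷ 103 mL = 10.74757 mcg/mL = 10747.57 ng/mL
Rate = 20807.45 ng/hr ÷ 10747.57 ng/mL = 1.936014 mL/hr
Volume infused so far = 1.936014 mL/hr × 37.2 hr = 72.01973 mL
Volume remaining = 103 − 72.01973 = 30.98027 mL
New rate:
Dose = 6.3 ng/kg/min × 93.72727 kg = 590.4818 ng/min
590.4818 ng/min × 60 min/hr = 35428.91 ng/hr
Rate = 35428.91 ng/hr ÷ 10747.57 ng/mL = 3.296457 mL/hr
Time remaining = 30.98027 mL ÷ 3.296457 mL/hr = 9.398051 hr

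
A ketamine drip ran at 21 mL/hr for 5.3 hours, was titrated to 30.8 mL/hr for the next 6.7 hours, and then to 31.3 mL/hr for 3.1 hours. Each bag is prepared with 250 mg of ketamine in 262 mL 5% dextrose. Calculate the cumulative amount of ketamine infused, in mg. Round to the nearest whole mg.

Concentration = 250 mg ÷ 262 mL = 0.9541985 mg/mL
Stage 1: 21 mL/hr × 5.3 hr = 111.3 mL → 111.3 mL × 0.9541985 mg/mL = 106.2023 mg
Stage 2: 30.8 mL/hr × 6.7 hr = 206.36 mL → 206.36 mL × 0.9541985 mg/mL = 196.9084 mg
Stage 3: 31.3 mL/hr × 3.1 hr = 97.03 mL → 97.03 mL × 0.9541985 mg/mL = 92.58588 mg
Total = 106.2023 + 196.9084 + 92.58588 = 395.6966 mg

396 mg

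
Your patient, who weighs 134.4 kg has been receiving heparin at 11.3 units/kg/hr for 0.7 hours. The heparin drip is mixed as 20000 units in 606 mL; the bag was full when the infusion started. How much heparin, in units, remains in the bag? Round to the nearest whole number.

Dose = 11.3 units/kg/hr × 134.4 kg = 1518.72 units/hr
Concentration = 20000 units ÷ 606 mL = 33.0033 units/mL
Rate = 1518.72 units/hr ÷ 33.0033 units/mL = 46.01722 mL/hr
Volume infused = 46.01722 mL/hr × 0.7 hr = 32.21205 mL
Volume remaining = 606 − 32.21205 = 573.7879 mL
Drug remaining = 573.7879 mL × 33.0033 units/mL = 18936.9 units

18937 units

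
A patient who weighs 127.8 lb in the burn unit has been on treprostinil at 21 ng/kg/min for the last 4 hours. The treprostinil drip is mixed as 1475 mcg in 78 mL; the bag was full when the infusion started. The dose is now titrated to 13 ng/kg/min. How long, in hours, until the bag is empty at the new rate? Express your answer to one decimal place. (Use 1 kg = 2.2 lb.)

Initial rate:
Weight = 127.8 lb ÷ 2.2 lb/kg = 58.09091 kg
Dose = 21 ng/kg/min × 58.09091 kg = 1219.909 ng/min
1219.909 ng/min × 60 min/hr = 73194.55 ng/hr
Concentration = 1475 mcg ÷ 78 mL = 18.91026 mcg/mL = 18910.26 ng/mL
Rate = 73194.55 ng/hr ÷ 18910.26 ng/mL = 3.870627 mL/hr
Volume infused so far = 3.870627 mL/hr × 4 hr = 15.48251 mL
Volume remaining = 78 − 15.48251 = 62.51749 mL
New rate:
Dose = 13 ng/kg/min × 58.09091 kg = 755.1818 ng/min
755.1818 ng/min × 60 min/hr = 45310.91 ng/hr
Rate = 45310.91 ng/hr ÷ 18910.26 ng/mL = 2.396102 mL/hr
Time remaining = 62.51749 mL ÷ 2.396102 mL/hr = 26.09133 hr

26.1 hours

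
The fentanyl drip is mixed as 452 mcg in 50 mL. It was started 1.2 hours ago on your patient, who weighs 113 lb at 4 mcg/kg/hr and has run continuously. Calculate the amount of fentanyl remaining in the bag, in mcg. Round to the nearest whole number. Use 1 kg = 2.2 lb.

Weight = 113 lb ÷ 2.2 lb/kg = 51.36364 kg
Dose = 4 mcg/kg/hr × 51.36364 kg = 205.4545 mcg/hr
Concentration = 452 mcg ÷ 50 mL = 9.04 mcg/mL
Rate = 205.4545 mcg/hr ÷ 9.04 mcg/mL = 22.72727 mL/hr
Volume infused = 22.72727 mL/hr × 1.2 hr = 27.27273 mL
Volume remaining = 50 − 27.27273 = 22.72727 mL
Drug remaining = 22.72727 mL × 9.04 mcg/mL = 205.4545 mcg

205 mcg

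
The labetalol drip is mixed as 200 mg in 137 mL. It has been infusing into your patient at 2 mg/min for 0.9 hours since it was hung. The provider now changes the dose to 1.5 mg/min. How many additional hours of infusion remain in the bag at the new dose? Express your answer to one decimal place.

1.0 hours

Initial rate:
2 mg/min × 60 min/hr = 120 mg/hr
Concentration = 200 mg ÷ 137 mL = 1.459854 mg/mL
Rate = 120 mg/hr ÷ 1.459854 mg/mL = 82.2 mL/hr
Volume infused so far = 82.2 mL/hr × 0.9 hr = 73.98 mL
Volume remaining = 137 − 73.98 = 63.02 mL
New rate:
1.5 mg/min × 60 min/hr = 90 mg/hr
Rate = 90 mg/hr ÷ 1.459854 mg/mL = 61.65 mL/hr
Time remaining = 63.02 mL ÷ 61.65 mL/hr = 1.022222 hr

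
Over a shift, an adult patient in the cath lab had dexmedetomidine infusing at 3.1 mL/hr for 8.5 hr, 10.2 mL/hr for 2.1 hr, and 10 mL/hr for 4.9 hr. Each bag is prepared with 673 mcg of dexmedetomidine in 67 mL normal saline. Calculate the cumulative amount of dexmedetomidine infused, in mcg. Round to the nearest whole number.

Concentration = 673 mcg ÷ 67 mL = 10.04478 mcg/mL
Stage 1: 3.1 mL/hr × 8.5 hr = 26.35 mL → 26.35 mL × 10.04478 mcg/mL = 264.6799 mcg
Stage 2: 10.2 mL/hr × 2.1 hr = 21.42 mL → 21.42 mL × 10.04478 mcg/mL = 215.1591 mcg
Stage 3: 10 mL/hr × 4.9 hr = 49 mL → 49 mL × 10.04478 mcg/mL = 492.194 mcg
Total = 264.6799 + 215.1591 + 492.194 = 972.033 mcg

972 mcg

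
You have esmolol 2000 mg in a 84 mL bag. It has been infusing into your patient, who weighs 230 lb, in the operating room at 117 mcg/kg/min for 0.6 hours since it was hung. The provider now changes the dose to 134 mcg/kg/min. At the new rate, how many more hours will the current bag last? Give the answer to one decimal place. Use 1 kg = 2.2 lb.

Initial rate:
Weight = 230 lb ÷ 2.2 lb/kg = 104.5455 kg
Dose = 117 mcg/kg/min × 104.5455 kg = 12231.82 mcg/min
12231.82 mcg/min × 60 min/hr = 733909.1 mcg/hr
Concentration = 2000 mg ÷ 84 mL = 23.80952 mg/mL = 23809.52 mcg/mL
Rate = 733909.1 mcg/hr ÷ 23809.52 mcg/mL = 30.82418 mL/hr
Volume infused so far = 30.82418 mL/hr × 0.6 hr = 18.49451 mL
Volume remaining = 84 − 18.49451 = 65.50549 mL
New rate:
Dose = 134 mcg/kg/min × 104.5455 kg = 14009.09 mcg/min
14009.09 mcg/min × 60 min/hr = 840545.5 mcg/hr
Rate = 840545.5 mcg/hr ÷ 23809.52 mcg/mL = 35.30291 mL/hr
Time remaining = 65.50549 mL ÷ 35.30291 mL/hr = 1.855527 hr

1.9 hours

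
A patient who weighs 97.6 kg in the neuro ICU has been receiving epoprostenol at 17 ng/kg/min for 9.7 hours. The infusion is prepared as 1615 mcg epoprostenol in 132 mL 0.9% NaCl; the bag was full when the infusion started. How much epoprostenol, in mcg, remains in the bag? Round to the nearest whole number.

Dose = 17 ng/kg/min × 97.6 kg = 1659.2 ng/min
1659.2 ng/min × 60 min/hr = 99552 ng/hr
Concentration = 1615 mcg ÷ 132 mL = 12.23485 mcg/mL = 12234.85 ng/mL
Rate = 99552 ng/hr ÷ 12234.85 ng/mL = 8.136758 mL/hr
Volume infused = 8.136758 mL/hr × 9.7 hr = 78.92655 mL
Volume remaining = 132 − 78.92655 = 53.07345 mL
Drug remaining = 53.07345 mL × 12234.85 ng/mL = 649345.6 ng = 649.3456 mcg

649 mcg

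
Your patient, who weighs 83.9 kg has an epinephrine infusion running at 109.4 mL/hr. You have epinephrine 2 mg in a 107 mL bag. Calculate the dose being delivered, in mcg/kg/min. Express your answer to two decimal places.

0.41 mcg/kg/min

Concentration = 2 mg ÷ 107 mL = 0.01869159 mg/mL = 18.69159 mcg/mL
Drug rate = 109.4 mL/hr × 18.69159 mcg/mL = 2044.86 mcg/hr
2044.86 mcg/hr ÷ 60 min/hr = 34.081 mcg/min
34.081 mcg/min ÷ 83.9 kg = 0.4062097 mcg/kg/min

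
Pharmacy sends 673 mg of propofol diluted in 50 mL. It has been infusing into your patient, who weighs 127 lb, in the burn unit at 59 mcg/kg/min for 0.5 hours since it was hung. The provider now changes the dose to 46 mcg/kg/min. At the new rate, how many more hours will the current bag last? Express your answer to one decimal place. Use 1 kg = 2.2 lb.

Initial rate:
Weight = 127 lb ÷ 2.2 lb/kg = 57.72727 kg
Dose = 59 mcg/kg/min × 57.72727 kg = 3405.909 mcg/min
3405.909 mcg/min × 60 min/hr = 204354.5 mcg/hr
Concentration = 673 mg ÷ 50 mL = 13.46 mg/mL = 13460 mcg/mL
Rate = 204354.5 mcg/hr ÷ 13460 mcg/mL = 15.18236 mL/hr
Volume infused so far = 15.18236 mL/hr × 0.5 hr = 7.591179 mL
Volume remaining = 50 − 7.591179 = 42.40882 mL
New rate:
Dose = 46 mcg/kg/min × 57.72727 kg = 2655.455 mcg/min
2655.455 mcg/min × 60 min/hr = 159327.3 mcg/hr
Rate = 159327.3 mcg/hr ÷ 13460 mcg/mL = 11.83709 mL/hr
Time remaining = 42.40882 mL ÷ 11.83709 mL/hr = 3.582706 hr

3.6 hours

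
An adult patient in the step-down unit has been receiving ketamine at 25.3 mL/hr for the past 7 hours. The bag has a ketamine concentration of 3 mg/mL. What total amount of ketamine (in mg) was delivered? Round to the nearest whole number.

531 mg

Drug rate = 25.3 mL/hr × 3 mg/mL = 75.9 mg/hr
Total = 75.9 mg/hr × 7 hr = 531.3 mg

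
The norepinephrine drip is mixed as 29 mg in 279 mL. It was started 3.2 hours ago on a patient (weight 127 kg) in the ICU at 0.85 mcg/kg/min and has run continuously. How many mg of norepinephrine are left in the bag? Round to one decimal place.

8.3 mg

Dose = 0.85 mcg/kg/min × 127 kg = 107.95 mcg/min
107.95 mcg/min × 60 min/hr = 6477 mcg/hr
Concentration = 29 mg ÷ 279 mL = 0.1039427 mg/mL = 103.9427 mcg/mL
Rate = 6477 mcg/hr ÷ 103.9427 mcg/mL = 62.31321 mL/hr
Volume infused = 62.31321 mL/hr × 3.2 hr = 199.4023 mL
Volume remaining = 279 − 199.4023 = 79.59774 mL
Drug remaining = 79.59774 mL × 103.9427 mcg/mL = 8273.6 mcg = 8.2736 mg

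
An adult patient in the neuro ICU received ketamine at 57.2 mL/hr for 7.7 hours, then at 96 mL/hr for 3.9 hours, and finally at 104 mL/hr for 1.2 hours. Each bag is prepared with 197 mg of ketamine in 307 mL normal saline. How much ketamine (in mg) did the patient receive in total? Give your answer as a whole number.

Concentration = 197 mg ÷ 307 mL = 0.6416938 mg/mL
Stage 1: 57.2 mL/hr × 7.7 hr = 440.44 mL → 440.44 mL × 0.6416938 mg/mL = 282.6276 mg
Stage 2: 96 mL/hr × 3.9 hr = 374.4 mL → 374.4 mL × 0.6416938 mg/mL = 240.2502 mg
Stage 3: 104 mL/hr × 1.2 hr = 124.8 mL → 124.8 mL × 0.6416938 mg/mL = 80.08339 mg
Total = 282.6276 + 240.2502 + 80.08339 = 602.9612 mg

603 mg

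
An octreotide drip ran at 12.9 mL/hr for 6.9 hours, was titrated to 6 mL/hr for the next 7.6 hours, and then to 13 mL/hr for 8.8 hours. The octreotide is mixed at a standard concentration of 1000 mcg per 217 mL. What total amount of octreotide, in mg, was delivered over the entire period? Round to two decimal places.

Concentration = 1000 mcg ÷ 217 mL = 4.608295 mcg/mL
Stage 1: 12.9 mL/hr × 6.9 hr = 89.01 mL → 89.01 mL × 4.608295 mcg/mL = 410.1843 mcg
Stage 2: 6 mL/hr × 7.6 hr = 45.6 mL → 45.6 mL × 4.608295 mcg/mL = 210.1382 mcg
Stage 3: 13 mL/hr × 8.8 hr = 114.4 mL → 114.4 mL × 4.608295 mcg/mL = 527.1889 mcg
Total = 410.1843 + 210.1382 + 527.1889 = 1147.512 mcg = 1.147512 mg

1.15 mg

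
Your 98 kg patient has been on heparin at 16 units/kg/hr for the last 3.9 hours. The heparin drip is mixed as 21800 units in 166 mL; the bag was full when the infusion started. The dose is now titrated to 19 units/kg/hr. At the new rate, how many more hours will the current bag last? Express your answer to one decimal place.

8.4 hours

Initial rate:
Dose = 16 units/kg/hr × 98 kg = 1568 units/hr
Concentration = 21800 units ÷ 166 mL = 131.3253 units/mL
Rate = 1568 units/hr ÷ 131.3253 units/mL = 11.93982 mL/hr
Volume infused so far = 11.93982 mL/hr × 3.9 hr = 46.56528 mL
Volume remaining = 166 − 46.56528 = 119.4347 mL
New rate:
Dose = 19 units/kg/hr × 98 kg = 1862 units/hr
Rate = 1862 units/hr ÷ 131.3253 units/mL = 14.17853 mL/hr
Time remaining = 119.4347 mL ÷ 14.17853 mL/hr = 8.423631 hr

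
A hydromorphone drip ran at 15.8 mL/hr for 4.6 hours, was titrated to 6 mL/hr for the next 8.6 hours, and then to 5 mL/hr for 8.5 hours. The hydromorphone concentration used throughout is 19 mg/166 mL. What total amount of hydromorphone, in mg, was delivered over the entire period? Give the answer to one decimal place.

Concentration = 19 mg ÷ 166 mL = 0.1144578 mg/mL
Stage 1: 15.8 mL/hr × 4.6 hr = 72.68 mL → 72.68 mL × 0.1144578 mg/mL = 8.318795 mg
Stage 2: 6 mL/hr × 8.6 hr = 51.6 mL → 51.6 mL × 0.1144578 mg/mL = 5.906024 mg
Stage 3: 5 mL/hr × 8.5 hr = 42.5 mL → 42.5 mL × 0.1144578 mg/mL = 4.864458 mg
Total = 8.318795 + 5.906024 + 4.864458 = 19.08928 mg

19.1 mg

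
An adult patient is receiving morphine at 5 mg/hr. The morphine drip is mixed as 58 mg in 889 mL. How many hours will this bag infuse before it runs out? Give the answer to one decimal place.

Concentration = 58 mg ÷ 889 mL = 0.06524184 mg/mL
Rate = 5 mg/hr ÷ 0.06524184 mg/mL = 76.63793 mL/hr
Duration = 889 mL ÷ 76.63793 mL/hr = 11.6 hr

11.6 hours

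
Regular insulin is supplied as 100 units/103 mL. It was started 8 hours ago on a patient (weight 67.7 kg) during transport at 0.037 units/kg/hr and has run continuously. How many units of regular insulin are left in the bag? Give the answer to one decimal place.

Dose = 0.037 units/kg/hr × 67.7 kg = 2.5049 units/hr
Concentration = 100 units ÷ 103 mL = 0.9708738 units/mL
Rate = 2.5049 units/hr ÷ 0.9708738 units/mL = 2.580047 mL/hr
Volume infused = 2.580047 mL/hr × 8 hr = 20.64038 mL
Volume remaining = 103 − 20.64038 = 82.35962 mL
Drug remaining = 82.35962 mL × 0.9708738 units/mL = 79.9608 units

80.0 units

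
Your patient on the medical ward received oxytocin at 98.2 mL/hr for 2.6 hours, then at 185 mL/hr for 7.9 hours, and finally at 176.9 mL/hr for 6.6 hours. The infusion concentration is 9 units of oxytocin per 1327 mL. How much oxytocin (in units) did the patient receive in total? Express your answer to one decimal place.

19.6 units

Concentration = 9 units ÷ 1327 mL = 0.006782216 units/mL
Stage 1: 98.2 mL/hr × 2.6 hr = 255.32 mL → 255.32 mL × 0.006782216 units/mL = 1.731635 units
Stage 2: 185 mL/hr × 7.9 hr = 1461.5 mL → 1461.5 mL × 0.006782216 units/mL = 9.912208 units
Stage 3: 176.9 mL/hr × 6.6 hr = 1167.54 mL → 1167.54 mL × 0.006782216 units/mL = 7.918508 units
Total = 1.731635 + 9.912208 + 7.918508 = 19.56235 units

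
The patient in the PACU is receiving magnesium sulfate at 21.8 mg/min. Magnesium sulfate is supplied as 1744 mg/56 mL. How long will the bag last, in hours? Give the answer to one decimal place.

1.3 hours

21.8 mg/min × 60 min/hr = 1308 mg/hr
Concentration = 1744 mg ÷ 56 mL = 31.14286 mg/mL
Rate = 1308 mg/hr ÷ 31.14286 mg/mL = 42 mL/hr
Duration = 56 mL ÷ 42 mL/hr = 1.333333 hr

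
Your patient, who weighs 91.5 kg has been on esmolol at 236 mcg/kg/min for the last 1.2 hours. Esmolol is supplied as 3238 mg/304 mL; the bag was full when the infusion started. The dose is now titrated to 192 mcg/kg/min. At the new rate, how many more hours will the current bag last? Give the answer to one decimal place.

1.6 hours

Initial rate:
Dose = 236 mcg/kg/min × 91.5 kg = 21594 mcg/min
21594 mcg/min × 60 min/hr = 1295640 mcg/hr
Concentration = 3238 mg ÷ 304 mL = 10.65132 mg/mL = 10651.32 mcg/mL
Rate = 1295640 mcg/hr ÷ 10651.32 mcg/mL = 121.6413 mL/hr
Volume infused so far = 121.6413 mL/hr × 1.2 hr = 145.9696 mL
Volume remaining = 304 − 145.9696 = 158.0304 mL
New rate:
Dose = 192 mcg/kg/min × 91.5 kg = 17568 mcg/min
17568 mcg/min × 60 min/hr = 1054080 mcg/hr
Rate = 1054080 mcg/hr ÷ 10651.32 mcg/mL = 98.96242 mL/hr
Time remaining = 158.0304 mL ÷ 98.96242 mL/hr = 1.596873 hr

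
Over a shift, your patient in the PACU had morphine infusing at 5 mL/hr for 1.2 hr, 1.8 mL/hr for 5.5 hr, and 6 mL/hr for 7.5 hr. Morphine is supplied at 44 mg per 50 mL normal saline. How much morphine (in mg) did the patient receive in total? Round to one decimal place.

Concentration = 44 mg ÷ 50 mL = 0.88 mg/mL
Stage 1: 5 mL/hr × 1.2 hr = 6 mL → 6 mL × 0.88 mg/mL = 5.28 mg
Stage 2: 1.8 mL/hr × 5.5 hr = 9.9 mL → 9.9 mL × 0.88 mg/mL = 8.712 mg
Stage 3: 6 mL/hr × 7.5 hr = 45 mL → 45 mL × 0.88 mg/mL = 39.6 mg
Total = 5.28 + 8.712 + 39.6 = 53.592 mg

53.6 mg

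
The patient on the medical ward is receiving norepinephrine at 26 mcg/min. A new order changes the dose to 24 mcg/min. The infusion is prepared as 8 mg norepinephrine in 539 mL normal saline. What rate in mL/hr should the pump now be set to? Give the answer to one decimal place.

24 mcg/min × 60 min/hr = 1440 mcg/hr
Concentration = 8 mg ÷ 539 mL = 0.0148423 mg/mL = 14.8423 mcg/mL
Rate = 1440 mcg/hr ÷ 14.8423 mcg/mL = 97.02 mL/hr

97.0 mL/hr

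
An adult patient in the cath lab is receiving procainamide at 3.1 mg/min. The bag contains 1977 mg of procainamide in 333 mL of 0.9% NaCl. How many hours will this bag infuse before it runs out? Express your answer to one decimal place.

10.6 hours

3.1 mg/min × 60 min/hr = 186 mg/hr
Concentration = 1977 mg ÷ 333 mL = 5.936937 mg/mL
Rate = 186 mg/hr ÷ 5.936937 mg/mL = 31.32929 mL/hr
Duration = 333 mL ÷ 31.32929 mL/hr = 10.62903 hr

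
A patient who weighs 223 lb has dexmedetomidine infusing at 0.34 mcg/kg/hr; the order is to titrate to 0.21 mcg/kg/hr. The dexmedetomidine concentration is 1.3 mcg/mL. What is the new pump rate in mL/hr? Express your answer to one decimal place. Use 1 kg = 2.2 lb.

Weight = 223 lb ÷ 2.2 lb/kg = 101.3636 kg
Dose = 0.21 mcg/kg/hr × 101.3636 kg = 21.28636 mcg/hr
Rate = 21.28636 mcg/hr ÷ 1.3 mcg/mL = 16.37413 mL/hr

16.4 mL/hr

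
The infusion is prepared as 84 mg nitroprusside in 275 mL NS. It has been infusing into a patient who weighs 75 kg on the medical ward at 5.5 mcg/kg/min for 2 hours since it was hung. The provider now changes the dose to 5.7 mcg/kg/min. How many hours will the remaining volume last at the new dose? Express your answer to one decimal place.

1.3 hours

Initial rate:
Dose = 5.5 mcg/kg/min × 75 kg = 412.5 mcg/min
412.5 mcg/min × 60 min/hr = 24750 mcg/hr
Concentration = 84 mg ÷ 275 mL = 0.3054545 mg/mL = 305.4545 mcg/mL
Rate = 24750 mcg/hr ÷ 305.4545 mcg/mL = 81.02679 mL/hr
Volume infused so far = 81.02679 mL/hr × 2 hr = 162.0536 mL
Volume remaining = 275 − 162.0536 = 112.9464 mL
New rate:
Dose = 5.7 mcg/kg/min × 75 kg = 427.5 mcg/min
427.5 mcg/min × 60 min/hr = 25650 mcg/hr
Rate = 25650 mcg/hr ÷ 305.4545 mcg/mL = 83.97321 mL/hr
Time remaining = 112.9464 mL ÷ 83.97321 mL/hr = 1.345029 hr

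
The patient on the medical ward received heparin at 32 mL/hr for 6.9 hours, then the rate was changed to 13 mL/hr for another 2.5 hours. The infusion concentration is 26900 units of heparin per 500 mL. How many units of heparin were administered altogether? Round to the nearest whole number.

Concentration = 26900 units ÷ 500 mL = 53.8 units/mL
Stage 1: 32 mL/hr × 6.9 hr = 220.8 mL → 220.8 mL × 53.8 units/mL = 11879.04 units
Stage 2: 13 mL/hr × 2.5 hr = 32.5 mL → 32.5 mL × 53.8 units/mL = 1748.5 units
Total = 11879.04 + 1748.5 = 13627.54 units

13628 units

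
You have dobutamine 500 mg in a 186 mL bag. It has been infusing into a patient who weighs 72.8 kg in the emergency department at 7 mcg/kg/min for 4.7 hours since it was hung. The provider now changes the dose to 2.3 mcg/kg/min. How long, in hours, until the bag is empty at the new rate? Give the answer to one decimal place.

35.5 hours

Initial rate:
Dose = 7 mcg/kg/min × 72.8 kg = 509.6 mcg/min
509.6 mcg/min × 60 min/hr = 30576 mcg/hr
Concentration = 500 mg ÷ 186 mL = 2.688172 mg/mL = 2688.172 mcg/mL
Rate = 30576 mcg/hr ÷ 2688.172 mcg/mL = 11.37427 mL/hr
Volume infused so far = 11.37427 mL/hr × 4.7 hr = 53.45908 mL
Volume remaining = 186 − 53.45908 = 132.5409 mL
New rate:
Dose = 2.3 mcg/kg/min × 72.8 kg = 167.44 mcg/min
167.44 mcg/min × 60 min/hr = 10046.4 mcg/hr
Rate = 10046.4 mcg/hr ÷ 2688.172 mcg/mL = 3.737261 mL/hr
Time remaining = 132.5409 mL ÷ 3.737261 mL/hr = 35.46472 hr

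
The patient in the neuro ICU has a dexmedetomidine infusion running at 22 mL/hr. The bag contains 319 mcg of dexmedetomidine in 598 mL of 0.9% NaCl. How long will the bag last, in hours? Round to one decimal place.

27.2 hours

Duration = 598 mL ÷ 22 mL/hr = 27.18182 hr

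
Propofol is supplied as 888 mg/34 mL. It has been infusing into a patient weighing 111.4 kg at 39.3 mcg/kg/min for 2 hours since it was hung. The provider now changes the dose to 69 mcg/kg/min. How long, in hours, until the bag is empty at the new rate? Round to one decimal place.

Initial rate:
Dose = 39.3 mcg/kg/min × 111.4 kg = 4378.02 mcg/min
4378.02 mcg/min × 60 min/hr = 262681.2 mcg/hr
Concentration = 888 mg ÷ 34 mL = 26.11765 mg/mL = 26117.65 mcg/mL
Rate = 262681.2 mcg/hr ÷ 26117.65 mcg/mL = 10.05761 mL/hr
Volume infused so far = 10.05761 mL/hr × 2 hr = 20.11523 mL
Volume remaining = 34 − 20.11523 = 13.88477 mL
New rate:
Dose = 69 mcg/kg/min × 111.4 kg = 7686.6 mcg/min
7686.6 mcg/min × 60 min/hr = 461196 mcg/hr
Rate = 461196 mcg/hr ÷ 26117.65 mcg/mL = 17.65841 mL/hr
Time remaining = 13.88477 mL ÷ 17.65841 mL/hr = 0.7862982 hr

0.8 hours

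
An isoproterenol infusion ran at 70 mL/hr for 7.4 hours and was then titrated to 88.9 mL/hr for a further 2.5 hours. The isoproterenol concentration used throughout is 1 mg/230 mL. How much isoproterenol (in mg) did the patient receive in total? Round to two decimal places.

3.22 mg

Concentration = 1 mg ÷ 230 mL = 0.004347826 mg/mL
Stage 1: 70 mL/hr × 7.4 hr = 518 mL → 518 mL × 0.004347826 mg/mL = 2.252174 mg
Stage 2: 88.9 mL/hr × 2.5 hr = 222.25 mL → 222.25 mL × 0.004347826 mg/mL = 0.9663043 mg
Total = 2.252174 + 0.9663043 = 3.218478 mg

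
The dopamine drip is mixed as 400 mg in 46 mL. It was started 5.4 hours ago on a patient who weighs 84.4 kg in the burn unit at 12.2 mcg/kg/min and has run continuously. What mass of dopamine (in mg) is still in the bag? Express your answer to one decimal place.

Dose = 12.2 mcg/kg/min × 84.4 kg = 1029.68 mcg/min
1029.68 mcg/min × 60 min/hr = 61780.8 mcg/hr
Concentration = 400 mg ÷ 46 mL = 8.695652 mg/mL = 8695.652 mcg/mL
Rate = 61780.8 mcg/hr ÷ 8695.652 mcg/mL = 7.104792 mL/hr
Volume infused = 7.104792 mL/hr × 5.4 hr = 38.36588 mL
Volume remaining = 46 − 38.36588 = 7.634123 mL
Drug remaining = 7.634123 mL × 8695.652 mcg/mL = 66383.68 mcg = 66.38368 mg

66.4 mg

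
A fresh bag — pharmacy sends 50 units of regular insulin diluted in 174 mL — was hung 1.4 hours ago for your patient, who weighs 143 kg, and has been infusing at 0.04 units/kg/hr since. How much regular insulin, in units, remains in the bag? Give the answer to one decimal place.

Dose = 0.04 units/kg/hr × 143 kg = 5.72 units/hr
Concentration = 50 units ÷ 174 mL = 0.2873563 units/mL
Rate = 5.72 units/hr ÷ 0.2873563 units/mL = 19.9056 mL/hr
Volume infused = 19.9056 mL/hr × 1.4 hr = 27.86784 mL
Volume remaining = 174 − 27.86784 = 146.1322 mL
Drug remaining = 146.1322 mL × 0.2873563 units/mL = 41.992 units

42.0 units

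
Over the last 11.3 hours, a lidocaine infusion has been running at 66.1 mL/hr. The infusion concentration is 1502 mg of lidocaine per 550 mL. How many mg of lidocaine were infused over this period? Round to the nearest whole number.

Concentration = 1502 mg ÷ 550 mL = 2.730909 mg/mL
Drug rate = 66.1 mL/hr × 2.730909 mg/mL = 180.5131 mg/hr
Total = 180.5131 mg/hr × 11.3 hr = 2039.798 mg

2040 mg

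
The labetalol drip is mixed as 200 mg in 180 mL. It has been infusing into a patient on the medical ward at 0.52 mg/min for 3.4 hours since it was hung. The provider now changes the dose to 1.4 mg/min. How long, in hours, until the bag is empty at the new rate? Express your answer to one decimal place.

1.1 hours

Initial rate:
0.52 mg/min × 60 min/hr = 31.2 mg/hr
Concentration = 200 mg ÷ 180 mL = 1.111111 mg/mL
Rate = 31.2 mg/hr ÷ 1.111111 mg/mL = 28.08 mL/hr
Volume infused so far = 28.08 mL/hr × 3.4 hr = 95.472 mL
Volume remaining = 180 − 95.472 = 84.528 mL
New rate:
1.4 mg/min × 60 min/hr = 84 mg/hr
Rate = 84 mg/hr ÷ 1.111111 mg/mL = 75.6 mL/hr
Time remaining = 84.528 mL ÷ 75.6 mL/hr = 1.118095 hr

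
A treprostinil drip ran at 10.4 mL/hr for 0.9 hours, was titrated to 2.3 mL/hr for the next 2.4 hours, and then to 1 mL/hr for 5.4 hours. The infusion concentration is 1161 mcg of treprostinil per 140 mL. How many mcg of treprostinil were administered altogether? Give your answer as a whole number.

168 mcg

Concentration = 1161 mcg ÷ 140 mL = 8.292857 mcg/mL
Stage 1: 10.4 mL/hr × 0.9 hr = 9.36 mL → 9.36 mL × 8.292857 mcg/mL = 77.62114 mcg
Stage 2: 2.3 mL/hr × 2.4 hr = 5.52 mL → 5.52 mL × 8.292857 mcg/mL = 45.77657 mcg
Stage 3: 1 mL/hr × 5.4 hr = 5.4 mL → 5.4 mL × 8.292857 mcg/mL = 44.78143 mcg
Total = 77.62114 + 45.77657 + 44.78143 = 168.1791 mcg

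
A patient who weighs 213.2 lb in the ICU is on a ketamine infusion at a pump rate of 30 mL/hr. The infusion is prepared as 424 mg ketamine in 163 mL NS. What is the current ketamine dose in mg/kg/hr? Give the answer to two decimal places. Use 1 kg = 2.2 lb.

Weight = 213.2 lb ÷ 2.2 lb/kg = 96.90909 kg
Concentration = 424 mg ÷ 163 mL = 2.601227 mg/mL
Drug rate = 30 mL/hr × 2.601227 mg/mL = 78.03681 mg/hr
78.03681 mg/hr ÷ 96.90909 kg = 0.8052579 mg/kg/hr

0.81 mg/kg/hr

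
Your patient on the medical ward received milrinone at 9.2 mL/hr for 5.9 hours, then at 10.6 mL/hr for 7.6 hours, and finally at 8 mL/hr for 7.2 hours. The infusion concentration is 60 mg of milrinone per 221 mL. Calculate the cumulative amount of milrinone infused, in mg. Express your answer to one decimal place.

Concentration = 60 mg ÷ 221 mL = 0.2714932 mg/mL
Stage 1: 9.2 mL/hr × 5.9 hr = 54.28 mL → 54.28 mL × 0.2714932 mg/mL = 14.73665 mg
Stage 2: 10.6 mL/hr × 7.6 hr = 80.56 mL → 80.56 mL × 0.2714932 mg/mL = 21.87149 mg
Stage 3: 8 mL/hr × 7.2 hr = 57.6 mL → 57.6 mL × 0.2714932 mg/mL = 15.63801 mg
Total = 14.73665 + 21.87149 + 15.63801 = 52.24615 mg

52.2 mg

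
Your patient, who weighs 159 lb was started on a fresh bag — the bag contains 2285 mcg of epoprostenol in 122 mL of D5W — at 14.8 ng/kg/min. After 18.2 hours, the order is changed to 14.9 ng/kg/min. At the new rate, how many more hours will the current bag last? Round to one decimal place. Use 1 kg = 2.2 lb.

Initial rate:
Weight = 159 lb ÷ 2.2 lb/kg = 72.27273 kg
Dose = 14.8 ng/kg/min × 72.27273 kg = 1069.636 ng/min
1069.636 ng/min × 60 min/hr = 64178.18 ng/hr
Concentration = 2285 mcg ÷ 122 mL = 18.72951 mcg/mL = 18729.51 ng/mL
Rate = 64178.18 ng/hr ÷ 18729.51 ng/mL = 3.426581 mL/hr
Volume infused so far = 3.426581 mL/hr × 18.2 hr = 62.36378 mL
Volume remaining = 122 − 62.36378 = 59.63622 mL
New rate:
Dose = 14.9 ng/kg/min × 72.27273 kg = 1076.864 ng/min
1076.864 ng/min × 60 min/hr = 64611.82 ng/hr
Rate = 64611.82 ng/hr ÷ 18729.51 ng/mL = 3.449734 mL/hr
Time remaining = 59.63622 mL ÷ 3.449734 mL/hr = 17.28719 hr

17.3 hours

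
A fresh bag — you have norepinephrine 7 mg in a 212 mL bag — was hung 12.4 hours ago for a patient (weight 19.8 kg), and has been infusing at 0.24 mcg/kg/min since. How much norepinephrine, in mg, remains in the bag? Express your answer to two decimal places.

3.46 mg

Dose = 0.24 mcg/kg/min × 19.8 kg = 4.752 mcg/min
4.752 mcg/min × 60 min/hr = 285.12 mcg/hr
Concentration = 7 mg ÷ 212 mL = 0.03301887 mg/mL = 33.01887 mcg/mL
Rate = 285.12 mcg/hr ÷ 33.01887 mcg/mL = 8.635063 mL/hr
Volume infused = 8.635063 mL/hr × 12.4 hr = 107.0748 mL
Volume remaining = 212 − 107.0748 = 104.9252 mL
Drug remaining = 104.9252 mL × 33.01887 mcg/mL = 3464.512 mcg = 3.464512 mg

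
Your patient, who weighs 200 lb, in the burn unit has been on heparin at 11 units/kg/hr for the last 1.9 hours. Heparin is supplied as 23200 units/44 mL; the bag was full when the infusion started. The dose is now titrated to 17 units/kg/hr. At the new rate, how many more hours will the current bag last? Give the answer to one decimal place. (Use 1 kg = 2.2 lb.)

Initial rate:
Weight = 200 lb ÷ 2.2 lb/kg = 90.90909 kg
Dose = 11 units/kg/hr × 90.90909 kg = 1000 units/hr
Concentration = 23200 units ÷ 44 mL = 527.2727 units/mL
Rate = 1000 units/hr ÷ 527.2727 units/mL = 1.896552 mL/hr
Volume infused so far = 1.896552 mL/hr × 1.9 hr = 3.603448 mL
Volume remaining = 44 − 3.603448 = 40.39655 mL
New rate:
Dose = 17 units/kg/hr × 90.90909 kg = 1545.455 units/hr
Rate = 1545.455 units/hr ÷ 527.2727 units/mL = 2.931034 mL/hr
Time remaining = 40.39655 mL ÷ 2.931034 mL/hr = 13.78235 hr

13.8 hours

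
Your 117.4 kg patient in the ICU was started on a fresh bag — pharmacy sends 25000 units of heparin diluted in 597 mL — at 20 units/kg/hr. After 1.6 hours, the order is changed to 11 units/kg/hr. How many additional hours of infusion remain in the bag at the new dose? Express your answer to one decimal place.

Initial rate:
Dose = 20 units/kg/hr × 117.4 kg = 2348 units/hr
Concentration = 25000 units ÷ 597 mL = 41.87605 units/mL
Rate = 2348 units/hr ÷ 41.87605 units/mL = 56.07024 mL/hr
Volume infused so far = 56.07024 mL/hr × 1.6 hr = 89.71238 mL
Volume remaining = 597 − 89.71238 = 507.2876 mL
New rate:
Dose = 11 units/kg/hr × 117.4 kg = 1291.4 units/hr
Rate = 1291.4 units/hr ÷ 41.87605 units/mL = 30.83863 mL/hr
Time remaining = 507.2876 mL ÷ 30.83863 mL/hr = 16.44974 hr

16.4 hours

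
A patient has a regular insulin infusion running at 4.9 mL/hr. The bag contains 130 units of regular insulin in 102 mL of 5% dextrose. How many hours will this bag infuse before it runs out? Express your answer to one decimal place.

20.8 hours

Duration = 102 mL ÷ 4.9 mL/hr = 20.81633 hr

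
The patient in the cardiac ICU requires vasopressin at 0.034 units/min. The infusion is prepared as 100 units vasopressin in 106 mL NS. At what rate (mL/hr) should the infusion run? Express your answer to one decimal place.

2.2 mL/hr

0.034 units/min × 60 min/hr = 2.04 units/hr
Concentration = 100 units ÷ 106 mL = 0.9433962 units/mL
Rate = 2.04 units/hr ÷ 0.9433962 units/mL = 2.1624 mL/hr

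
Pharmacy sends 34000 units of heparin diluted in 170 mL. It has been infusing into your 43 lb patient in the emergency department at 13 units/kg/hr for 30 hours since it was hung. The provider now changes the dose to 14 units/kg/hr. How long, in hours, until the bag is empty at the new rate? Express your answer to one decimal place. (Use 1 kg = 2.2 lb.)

96.4 hours

Initial rate:
Weight = 43 lb ÷ 2.2 lb/kg = 19.54545 kg
Dose = 13 units/kg/hr × 19.54545 kg = 254.0909 units/hr
Concentration = 34000 units ÷ 170 mL = 200 units/mL
Rate = 254.0909 units/hr ÷ 200 units/mL = 1.270455 mL/hr
Volume infused so far = 1.270455 mL/hr × 30 hr = 38.11364 mL
Volume remaining = 170 − 38.11364 = 131.8864 mL
New rate:
Dose = 14 units/kg/hr × 19.54545 kg = 273.6364 units/hr
Rate = 273.6364 units/hr ÷ 200 units/mL = 1.368182 mL/hr
Time remaining = 131.8864 mL ÷ 1.368182 mL/hr = 96.39535 hr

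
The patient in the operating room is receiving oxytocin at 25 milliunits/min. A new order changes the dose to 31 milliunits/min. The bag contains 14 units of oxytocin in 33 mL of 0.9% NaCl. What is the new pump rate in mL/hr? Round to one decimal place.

31 milliunits/min × 60 min/hr = 1860 milliunits/hr
Concentration = 14 units ÷ 33 mL = 0.4242424 units/mL = 424.2424 milliunits/mL
Rate = 1860 milliunits/hr ÷ 424.2424 milliunits/mL = 4.384286 mL/hr

4.4 mL/hr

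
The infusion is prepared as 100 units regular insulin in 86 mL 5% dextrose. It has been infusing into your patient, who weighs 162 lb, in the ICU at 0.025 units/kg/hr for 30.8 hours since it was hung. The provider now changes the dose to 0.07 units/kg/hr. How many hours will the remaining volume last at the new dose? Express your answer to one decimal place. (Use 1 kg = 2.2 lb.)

Initial rate:
Weight = 162 lb ÷ 2.2 lb/kg = 73.63636 kg
Dose = 0.025 units/kg/hr × 73.63636 kg = 1.840909 units/hr
Concentration = 100 units ÷ 86 mL = 1.162791 units/mL
Rate = 1.840909 units/hr ÷ 1.162791 units/mL = 1.583182 mL/hr
Volume infused so far = 1.583182 mL/hr × 30.8 hr = 48.762 mL
Volume remaining = 86 − 48.762 = 37.238 mL
New rate:
Dose = 0.07 units/kg/hr × 73.63636 kg = 5.154545 units/hr
Rate = 5.154545 units/hr ÷ 1.162791 units/mL = 4.432909 mL/hr
Time remaining = 37.238 mL ÷ 4.432909 mL/hr = 8.400353 hr

8.4 hours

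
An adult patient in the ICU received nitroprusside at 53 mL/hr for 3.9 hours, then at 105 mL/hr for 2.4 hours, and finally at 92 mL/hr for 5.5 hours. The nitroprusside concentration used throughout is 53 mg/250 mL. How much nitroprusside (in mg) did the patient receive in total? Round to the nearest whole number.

205 mg

Concentration = 53 mg ÷ 250 mL = 0.212 mg/mL
Stage 1: 53 mL/hr × 3.9 hr = 206.7 mL → 206.7 mL × 0.212 mg/mL = 43.8204 mg
Stage 2: 105 mL/hr × 2.4 hr = 252 mL → 252 mL × 0.212 mg/mL = 53.424 mg
Stage 3: 92 mL/hr × 5.5 hr = 506 mL → 506 mL × 0.212 mg/mL = 107.272 mg
Total = 43.8204 + 53.424 + 107.272 = 204.5164 mg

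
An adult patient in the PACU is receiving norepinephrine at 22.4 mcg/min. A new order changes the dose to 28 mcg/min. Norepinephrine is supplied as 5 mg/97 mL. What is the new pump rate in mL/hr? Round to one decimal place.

28 mcg/min × 60 min/hr = 1680 mcg/hr
Concentration = 5 mg ÷ 97 mL = 0.05154639 mg/mL = 51.54639 mcg/mL
Rate = 1680 mcg/hr ÷ 51.54639 mcg/mL = 32.592 mL/hr

32.6 mL/hr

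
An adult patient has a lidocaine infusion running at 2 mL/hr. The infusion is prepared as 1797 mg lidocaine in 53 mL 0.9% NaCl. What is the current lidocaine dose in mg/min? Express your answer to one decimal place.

1.1 mg/min

Concentration = 1797 mg ÷ 53 mL = 33.90566 mg/mL
Drug rate = 2 mL/hr × 33.90566 mg/mL = 67.81132 mg/hr
67.81132 mg/hr ÷ 60 min/hr = 1.130189 mg/min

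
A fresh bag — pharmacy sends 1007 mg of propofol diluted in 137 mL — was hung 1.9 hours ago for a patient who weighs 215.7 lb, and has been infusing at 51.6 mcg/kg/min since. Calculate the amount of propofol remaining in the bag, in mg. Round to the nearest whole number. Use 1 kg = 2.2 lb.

Weight = 215.7 lb ÷ 2.2 lb/kg = 98.04545 kg
Dose = 51.6 mcg/kg/min × 98.04545 kg = 5059.145 mcg/min
5059.145 mcg/min × 60 min/hr = 303548.7 mcg/hr
Concentration = 1007 mg ÷ 137 mL = 7.350365 mg/mL = 7350.365 mcg/mL
Rate = 303548.7 mcg/hr ÷ 7350.365 mcg/mL = 41.2971 mL/hr
Volume infused = 41.2971 mL/hr × 1.9 hr = 78.46448 mL
Volume remaining = 137 − 78.46448 = 58.53552 mL
Drug remaining = 58.53552 mL × 7350.365 mcg/mL = 430257.4 mcg = 430.2574 mg

430 mg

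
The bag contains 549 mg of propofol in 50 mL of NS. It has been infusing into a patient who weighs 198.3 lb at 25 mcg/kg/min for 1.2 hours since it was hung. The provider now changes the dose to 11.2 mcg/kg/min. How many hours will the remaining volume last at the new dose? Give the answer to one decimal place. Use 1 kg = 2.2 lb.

6.4 hours

Initial rate:
Weight = 198.3 lb ÷ 2.2 lb/kg = 90.13636 kg
Dose = 25 mcg/kg/min × 90.13636 kg = 2253.409 mcg/min
2253.409 mcg/min × 60 min/hr = 135204.5 mcg/hr
Concentration = 549 mg ÷ 50 mL = 10.98 mg/mL = 10980 mcg/mL
Rate = 135204.5 mcg/hr ÷ 10980 mcg/mL = 12.31371 mL/hr
Volume infused so far = 12.31371 mL/hr × 1.2 hr = 14.77645 mL
Volume remaining = 50 − 14.77645 = 35.22355 mL
New rate:
Dose = 11.2 mcg/kg/min × 90.13636 kg = 1009.527 mcg/min
1009.527 mcg/min × 60 min/hr = 60571.64 mcg/hr
Rate = 60571.64 mcg/hr ÷ 10980 mcg/mL = 5.516542 mL/hr
Time remaining = 35.22355 mL ÷ 5.516542 mL/hr = 6.385077 hr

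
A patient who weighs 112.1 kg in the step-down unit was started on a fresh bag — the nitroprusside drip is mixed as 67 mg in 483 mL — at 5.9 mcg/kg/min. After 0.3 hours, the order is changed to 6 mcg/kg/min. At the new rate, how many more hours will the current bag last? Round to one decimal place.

Initial rate:
Dose = 5.9 mcg/kg/min × 112.1 kg = 661.39 mcg/min
661.39 mcg/min × 60 min/hr = 39683.4 mcg/hr
Concentration = 67 mg ÷ 483 mL = 0.1387164 mg/mL = 138.7164 mcg/mL
Rate = 39683.4 mcg/hr ÷ 138.7164 mcg/mL = 286.0759 mL/hr
Volume infused so far = 286.0759 mL/hr × 0.3 hr = 85.82276 mL
Volume remaining = 483 − 85.82276 = 397.1772 mL
New rate:
Dose = 6 mcg/kg/min × 112.1 kg = 672.6 mcg/min
672.6 mcg/min × 60 min/hr = 40356 mcg/hr
Rate = 40356 mcg/hr ÷ 138.7164 mcg/mL = 290.9246 mL/hr
Time remaining = 397.1772 mL ÷ 290.9246 mL/hr = 1.365224 hr

1.4 hours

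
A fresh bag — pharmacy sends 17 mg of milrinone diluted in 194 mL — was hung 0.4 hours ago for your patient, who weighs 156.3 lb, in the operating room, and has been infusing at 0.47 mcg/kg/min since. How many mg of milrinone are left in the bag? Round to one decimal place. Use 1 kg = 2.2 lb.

16.2 mg

Weight = 156.3 lb ÷ 2.2 lb/kg = 71.04545 kg
Dose = 0.47 mcg/kg/min × 71.04545 kg = 33.39136 mcg/min
33.39136 mcg/min × 60 min/hr = 2003.482 mcg/hr
Concentration = 17 mg ÷ 194 mL = 0.08762887 mg/mL = 87.62887 mcg/mL
Rate = 2003.482 mcg/hr ÷ 87.62887 mcg/mL = 22.86326 mL/hr
Volume infused = 22.86326 mL/hr × 0.4 hr = 9.145305 mL
Volume remaining = 194 − 9.145305 = 184.8547 mL
Drug remaining = 184.8547 mL × 87.62887 mcg/mL = 16198.61 mcg = 16.19861 mg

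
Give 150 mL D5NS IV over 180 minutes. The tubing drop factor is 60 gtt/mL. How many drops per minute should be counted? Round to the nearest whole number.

150 mL ÷ (180 min) = 0.8333333 mL/min
0.8333333 mL/min × 60 gtt/mL = 50 gtt/min

50 gtt/min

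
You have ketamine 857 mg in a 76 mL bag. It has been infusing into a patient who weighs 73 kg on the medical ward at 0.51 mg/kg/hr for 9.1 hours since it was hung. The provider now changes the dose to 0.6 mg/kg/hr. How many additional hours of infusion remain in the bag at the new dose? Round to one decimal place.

Initial rate:
Dose = 0.51 mg/kg/hr × 73 kg = 37.23 mg/hr
Concentration = 857 mg ÷ 76 mL = 11.27632 mg/mL
Rate = 37.23 mg/hr ÷ 11.27632 mg/mL = 3.30161 mL/hr
Volume infused so far = 3.30161 mL/hr × 9.1 hr = 30.04465 mL
Volume remaining = 76 − 30.04465 = 45.95535 mL
New rate:
Dose = 0.6 mg/kg/hr × 73 kg = 43.8 mg/hr
Rate = 43.8 mg/hr ÷ 11.27632 mg/mL = 3.884247 mL/hr
Time remaining = 45.95535 mL ÷ 3.884247 mL/hr = 11.83121 hr

11.8 hours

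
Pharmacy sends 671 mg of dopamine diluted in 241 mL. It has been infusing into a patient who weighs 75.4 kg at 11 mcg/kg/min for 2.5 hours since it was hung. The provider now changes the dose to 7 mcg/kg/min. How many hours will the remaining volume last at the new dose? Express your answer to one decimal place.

Initial rate:
Dose = 11 mcg/kg/min × 75.4 kg = 829.4 mcg/min
829.4 mcg/min × 60 min/hr = 49764 mcg/hr
Concentration = 671 mg ÷ 241 mL = 2.784232 mg/mL = 2784.232 mcg/mL
Rate = 49764 mcg/hr ÷ 2784.232 mcg/mL = 17.87351 mL/hr
Volume infused so far = 17.87351 mL/hr × 2.5 hr = 44.68377 mL
Volume remaining = 241 − 44.68377 = 196.3162 mL
New rate:
Dose = 7 mcg/kg/min × 75.4 kg = 527.8 mcg/min
527.8 mcg/min × 60 min/hr = 31668 mcg/hr
Rate = 31668 mcg/hr ÷ 2784.232 mcg/mL = 11.37405 mL/hr
Time remaining = 196.3162 mL ÷ 11.37405 mL/hr = 17.26001 hr

17.3 hours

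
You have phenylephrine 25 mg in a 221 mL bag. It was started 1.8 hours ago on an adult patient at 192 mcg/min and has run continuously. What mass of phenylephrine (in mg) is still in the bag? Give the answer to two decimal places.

4.26 mg

192 mcg/min × 60 min/hr = 11520 mcg/hr
Concentration = 25 mg ÷ 221 mL = 0.1131222 mg/mL = 113.1222 mcg/mL
Rate = 11520 mcg/hr ÷ 113.1222 mcg/mL = 101.8368 mL/hr
Volume infused = 101.8368 mL/hr × 1.8 hr = 183.3062 mL
Volume remaining = 221 − 183.3062 = 37.69376 mL
Drug remaining = 37.69376 mL × 113.1222 mcg/mL = 4264 mcg = 4.264 mg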